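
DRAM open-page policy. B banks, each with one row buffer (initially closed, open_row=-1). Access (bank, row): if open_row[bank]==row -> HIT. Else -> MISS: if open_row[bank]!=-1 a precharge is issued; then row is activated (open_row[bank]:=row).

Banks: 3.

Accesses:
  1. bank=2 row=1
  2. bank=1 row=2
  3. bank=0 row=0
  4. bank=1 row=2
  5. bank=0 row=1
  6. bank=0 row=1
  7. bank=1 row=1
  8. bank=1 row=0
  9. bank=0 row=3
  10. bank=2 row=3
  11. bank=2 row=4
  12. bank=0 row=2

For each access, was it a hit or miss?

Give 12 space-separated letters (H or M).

Answer: M M M H M H M M M M M M

Derivation:
Acc 1: bank2 row1 -> MISS (open row1); precharges=0
Acc 2: bank1 row2 -> MISS (open row2); precharges=0
Acc 3: bank0 row0 -> MISS (open row0); precharges=0
Acc 4: bank1 row2 -> HIT
Acc 5: bank0 row1 -> MISS (open row1); precharges=1
Acc 6: bank0 row1 -> HIT
Acc 7: bank1 row1 -> MISS (open row1); precharges=2
Acc 8: bank1 row0 -> MISS (open row0); precharges=3
Acc 9: bank0 row3 -> MISS (open row3); precharges=4
Acc 10: bank2 row3 -> MISS (open row3); precharges=5
Acc 11: bank2 row4 -> MISS (open row4); precharges=6
Acc 12: bank0 row2 -> MISS (open row2); precharges=7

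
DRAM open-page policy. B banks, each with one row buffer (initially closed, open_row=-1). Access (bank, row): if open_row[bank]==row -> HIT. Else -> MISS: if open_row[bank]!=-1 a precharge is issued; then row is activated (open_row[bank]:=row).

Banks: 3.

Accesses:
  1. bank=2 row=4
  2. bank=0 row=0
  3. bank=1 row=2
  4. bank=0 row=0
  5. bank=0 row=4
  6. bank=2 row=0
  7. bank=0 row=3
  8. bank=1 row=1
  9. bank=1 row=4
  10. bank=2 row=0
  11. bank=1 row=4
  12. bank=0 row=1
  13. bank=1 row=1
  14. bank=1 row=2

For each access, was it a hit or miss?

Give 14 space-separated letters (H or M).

Acc 1: bank2 row4 -> MISS (open row4); precharges=0
Acc 2: bank0 row0 -> MISS (open row0); precharges=0
Acc 3: bank1 row2 -> MISS (open row2); precharges=0
Acc 4: bank0 row0 -> HIT
Acc 5: bank0 row4 -> MISS (open row4); precharges=1
Acc 6: bank2 row0 -> MISS (open row0); precharges=2
Acc 7: bank0 row3 -> MISS (open row3); precharges=3
Acc 8: bank1 row1 -> MISS (open row1); precharges=4
Acc 9: bank1 row4 -> MISS (open row4); precharges=5
Acc 10: bank2 row0 -> HIT
Acc 11: bank1 row4 -> HIT
Acc 12: bank0 row1 -> MISS (open row1); precharges=6
Acc 13: bank1 row1 -> MISS (open row1); precharges=7
Acc 14: bank1 row2 -> MISS (open row2); precharges=8

Answer: M M M H M M M M M H H M M M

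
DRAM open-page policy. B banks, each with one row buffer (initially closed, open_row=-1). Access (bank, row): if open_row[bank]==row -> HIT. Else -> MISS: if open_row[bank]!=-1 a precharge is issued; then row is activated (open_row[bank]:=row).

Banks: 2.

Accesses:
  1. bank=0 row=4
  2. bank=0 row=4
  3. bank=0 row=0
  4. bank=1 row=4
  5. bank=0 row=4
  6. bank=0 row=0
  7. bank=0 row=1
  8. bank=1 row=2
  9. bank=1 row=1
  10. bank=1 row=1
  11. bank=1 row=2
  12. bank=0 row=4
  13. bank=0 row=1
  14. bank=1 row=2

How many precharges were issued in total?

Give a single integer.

Acc 1: bank0 row4 -> MISS (open row4); precharges=0
Acc 2: bank0 row4 -> HIT
Acc 3: bank0 row0 -> MISS (open row0); precharges=1
Acc 4: bank1 row4 -> MISS (open row4); precharges=1
Acc 5: bank0 row4 -> MISS (open row4); precharges=2
Acc 6: bank0 row0 -> MISS (open row0); precharges=3
Acc 7: bank0 row1 -> MISS (open row1); precharges=4
Acc 8: bank1 row2 -> MISS (open row2); precharges=5
Acc 9: bank1 row1 -> MISS (open row1); precharges=6
Acc 10: bank1 row1 -> HIT
Acc 11: bank1 row2 -> MISS (open row2); precharges=7
Acc 12: bank0 row4 -> MISS (open row4); precharges=8
Acc 13: bank0 row1 -> MISS (open row1); precharges=9
Acc 14: bank1 row2 -> HIT

Answer: 9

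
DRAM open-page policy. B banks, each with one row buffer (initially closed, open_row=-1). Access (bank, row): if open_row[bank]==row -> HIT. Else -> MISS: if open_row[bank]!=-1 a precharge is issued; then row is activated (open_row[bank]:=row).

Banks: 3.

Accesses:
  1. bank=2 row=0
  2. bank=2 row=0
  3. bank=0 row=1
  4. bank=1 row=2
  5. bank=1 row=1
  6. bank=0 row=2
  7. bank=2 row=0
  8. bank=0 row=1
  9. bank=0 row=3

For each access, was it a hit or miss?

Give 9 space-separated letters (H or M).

Acc 1: bank2 row0 -> MISS (open row0); precharges=0
Acc 2: bank2 row0 -> HIT
Acc 3: bank0 row1 -> MISS (open row1); precharges=0
Acc 4: bank1 row2 -> MISS (open row2); precharges=0
Acc 5: bank1 row1 -> MISS (open row1); precharges=1
Acc 6: bank0 row2 -> MISS (open row2); precharges=2
Acc 7: bank2 row0 -> HIT
Acc 8: bank0 row1 -> MISS (open row1); precharges=3
Acc 9: bank0 row3 -> MISS (open row3); precharges=4

Answer: M H M M M M H M M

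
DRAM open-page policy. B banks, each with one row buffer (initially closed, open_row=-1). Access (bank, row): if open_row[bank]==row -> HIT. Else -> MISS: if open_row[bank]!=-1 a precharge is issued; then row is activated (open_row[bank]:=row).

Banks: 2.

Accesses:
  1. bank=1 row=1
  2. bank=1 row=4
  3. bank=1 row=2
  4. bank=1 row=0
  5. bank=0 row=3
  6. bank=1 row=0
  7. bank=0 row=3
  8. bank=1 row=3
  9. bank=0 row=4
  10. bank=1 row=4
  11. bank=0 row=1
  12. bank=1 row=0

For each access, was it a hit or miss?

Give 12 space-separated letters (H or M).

Answer: M M M M M H H M M M M M

Derivation:
Acc 1: bank1 row1 -> MISS (open row1); precharges=0
Acc 2: bank1 row4 -> MISS (open row4); precharges=1
Acc 3: bank1 row2 -> MISS (open row2); precharges=2
Acc 4: bank1 row0 -> MISS (open row0); precharges=3
Acc 5: bank0 row3 -> MISS (open row3); precharges=3
Acc 6: bank1 row0 -> HIT
Acc 7: bank0 row3 -> HIT
Acc 8: bank1 row3 -> MISS (open row3); precharges=4
Acc 9: bank0 row4 -> MISS (open row4); precharges=5
Acc 10: bank1 row4 -> MISS (open row4); precharges=6
Acc 11: bank0 row1 -> MISS (open row1); precharges=7
Acc 12: bank1 row0 -> MISS (open row0); precharges=8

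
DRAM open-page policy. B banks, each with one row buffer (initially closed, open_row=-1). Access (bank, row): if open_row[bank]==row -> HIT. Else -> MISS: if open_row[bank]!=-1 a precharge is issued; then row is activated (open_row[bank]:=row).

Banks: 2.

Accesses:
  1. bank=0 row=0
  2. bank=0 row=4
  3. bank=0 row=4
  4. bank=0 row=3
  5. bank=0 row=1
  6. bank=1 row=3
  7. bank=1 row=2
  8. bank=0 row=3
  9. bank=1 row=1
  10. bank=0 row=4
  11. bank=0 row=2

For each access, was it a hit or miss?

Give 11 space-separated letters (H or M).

Answer: M M H M M M M M M M M

Derivation:
Acc 1: bank0 row0 -> MISS (open row0); precharges=0
Acc 2: bank0 row4 -> MISS (open row4); precharges=1
Acc 3: bank0 row4 -> HIT
Acc 4: bank0 row3 -> MISS (open row3); precharges=2
Acc 5: bank0 row1 -> MISS (open row1); precharges=3
Acc 6: bank1 row3 -> MISS (open row3); precharges=3
Acc 7: bank1 row2 -> MISS (open row2); precharges=4
Acc 8: bank0 row3 -> MISS (open row3); precharges=5
Acc 9: bank1 row1 -> MISS (open row1); precharges=6
Acc 10: bank0 row4 -> MISS (open row4); precharges=7
Acc 11: bank0 row2 -> MISS (open row2); precharges=8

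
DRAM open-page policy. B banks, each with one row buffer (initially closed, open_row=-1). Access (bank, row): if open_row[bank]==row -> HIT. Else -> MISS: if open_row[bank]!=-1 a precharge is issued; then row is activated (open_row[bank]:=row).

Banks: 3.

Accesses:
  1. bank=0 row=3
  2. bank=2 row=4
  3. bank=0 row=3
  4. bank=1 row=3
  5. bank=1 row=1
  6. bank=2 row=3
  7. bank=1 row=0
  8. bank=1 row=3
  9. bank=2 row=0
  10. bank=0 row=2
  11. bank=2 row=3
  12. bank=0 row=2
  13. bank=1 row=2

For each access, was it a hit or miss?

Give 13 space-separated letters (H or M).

Answer: M M H M M M M M M M M H M

Derivation:
Acc 1: bank0 row3 -> MISS (open row3); precharges=0
Acc 2: bank2 row4 -> MISS (open row4); precharges=0
Acc 3: bank0 row3 -> HIT
Acc 4: bank1 row3 -> MISS (open row3); precharges=0
Acc 5: bank1 row1 -> MISS (open row1); precharges=1
Acc 6: bank2 row3 -> MISS (open row3); precharges=2
Acc 7: bank1 row0 -> MISS (open row0); precharges=3
Acc 8: bank1 row3 -> MISS (open row3); precharges=4
Acc 9: bank2 row0 -> MISS (open row0); precharges=5
Acc 10: bank0 row2 -> MISS (open row2); precharges=6
Acc 11: bank2 row3 -> MISS (open row3); precharges=7
Acc 12: bank0 row2 -> HIT
Acc 13: bank1 row2 -> MISS (open row2); precharges=8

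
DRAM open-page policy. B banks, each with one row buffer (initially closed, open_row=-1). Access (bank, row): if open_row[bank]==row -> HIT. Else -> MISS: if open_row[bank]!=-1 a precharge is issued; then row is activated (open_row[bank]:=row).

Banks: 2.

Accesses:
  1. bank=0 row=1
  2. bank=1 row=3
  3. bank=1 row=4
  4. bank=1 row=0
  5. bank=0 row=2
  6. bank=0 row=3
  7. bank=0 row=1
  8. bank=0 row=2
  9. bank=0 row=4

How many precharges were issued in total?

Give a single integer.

Acc 1: bank0 row1 -> MISS (open row1); precharges=0
Acc 2: bank1 row3 -> MISS (open row3); precharges=0
Acc 3: bank1 row4 -> MISS (open row4); precharges=1
Acc 4: bank1 row0 -> MISS (open row0); precharges=2
Acc 5: bank0 row2 -> MISS (open row2); precharges=3
Acc 6: bank0 row3 -> MISS (open row3); precharges=4
Acc 7: bank0 row1 -> MISS (open row1); precharges=5
Acc 8: bank0 row2 -> MISS (open row2); precharges=6
Acc 9: bank0 row4 -> MISS (open row4); precharges=7

Answer: 7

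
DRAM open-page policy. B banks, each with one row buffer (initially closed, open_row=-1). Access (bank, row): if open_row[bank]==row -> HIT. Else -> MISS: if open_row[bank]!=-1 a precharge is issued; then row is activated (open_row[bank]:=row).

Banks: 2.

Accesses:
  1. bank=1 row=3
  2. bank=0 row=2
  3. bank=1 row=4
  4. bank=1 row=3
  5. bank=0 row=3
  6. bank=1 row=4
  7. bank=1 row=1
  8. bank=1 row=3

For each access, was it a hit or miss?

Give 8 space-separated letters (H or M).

Answer: M M M M M M M M

Derivation:
Acc 1: bank1 row3 -> MISS (open row3); precharges=0
Acc 2: bank0 row2 -> MISS (open row2); precharges=0
Acc 3: bank1 row4 -> MISS (open row4); precharges=1
Acc 4: bank1 row3 -> MISS (open row3); precharges=2
Acc 5: bank0 row3 -> MISS (open row3); precharges=3
Acc 6: bank1 row4 -> MISS (open row4); precharges=4
Acc 7: bank1 row1 -> MISS (open row1); precharges=5
Acc 8: bank1 row3 -> MISS (open row3); precharges=6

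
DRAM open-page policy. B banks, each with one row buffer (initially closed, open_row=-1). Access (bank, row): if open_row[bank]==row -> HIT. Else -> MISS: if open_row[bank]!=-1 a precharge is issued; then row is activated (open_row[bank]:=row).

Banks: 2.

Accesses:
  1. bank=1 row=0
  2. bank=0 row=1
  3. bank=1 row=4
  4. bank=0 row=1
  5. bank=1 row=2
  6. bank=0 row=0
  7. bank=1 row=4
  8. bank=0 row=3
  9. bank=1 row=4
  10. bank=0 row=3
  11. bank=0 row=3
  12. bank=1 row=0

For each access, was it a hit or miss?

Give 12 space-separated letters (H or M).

Acc 1: bank1 row0 -> MISS (open row0); precharges=0
Acc 2: bank0 row1 -> MISS (open row1); precharges=0
Acc 3: bank1 row4 -> MISS (open row4); precharges=1
Acc 4: bank0 row1 -> HIT
Acc 5: bank1 row2 -> MISS (open row2); precharges=2
Acc 6: bank0 row0 -> MISS (open row0); precharges=3
Acc 7: bank1 row4 -> MISS (open row4); precharges=4
Acc 8: bank0 row3 -> MISS (open row3); precharges=5
Acc 9: bank1 row4 -> HIT
Acc 10: bank0 row3 -> HIT
Acc 11: bank0 row3 -> HIT
Acc 12: bank1 row0 -> MISS (open row0); precharges=6

Answer: M M M H M M M M H H H M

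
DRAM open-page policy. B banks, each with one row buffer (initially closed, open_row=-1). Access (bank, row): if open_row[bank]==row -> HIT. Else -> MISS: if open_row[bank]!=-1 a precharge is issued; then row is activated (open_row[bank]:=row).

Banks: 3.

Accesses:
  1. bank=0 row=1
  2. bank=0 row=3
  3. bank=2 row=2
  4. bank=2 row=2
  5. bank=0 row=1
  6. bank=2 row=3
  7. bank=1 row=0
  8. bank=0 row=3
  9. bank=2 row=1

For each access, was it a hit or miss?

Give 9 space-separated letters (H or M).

Acc 1: bank0 row1 -> MISS (open row1); precharges=0
Acc 2: bank0 row3 -> MISS (open row3); precharges=1
Acc 3: bank2 row2 -> MISS (open row2); precharges=1
Acc 4: bank2 row2 -> HIT
Acc 5: bank0 row1 -> MISS (open row1); precharges=2
Acc 6: bank2 row3 -> MISS (open row3); precharges=3
Acc 7: bank1 row0 -> MISS (open row0); precharges=3
Acc 8: bank0 row3 -> MISS (open row3); precharges=4
Acc 9: bank2 row1 -> MISS (open row1); precharges=5

Answer: M M M H M M M M M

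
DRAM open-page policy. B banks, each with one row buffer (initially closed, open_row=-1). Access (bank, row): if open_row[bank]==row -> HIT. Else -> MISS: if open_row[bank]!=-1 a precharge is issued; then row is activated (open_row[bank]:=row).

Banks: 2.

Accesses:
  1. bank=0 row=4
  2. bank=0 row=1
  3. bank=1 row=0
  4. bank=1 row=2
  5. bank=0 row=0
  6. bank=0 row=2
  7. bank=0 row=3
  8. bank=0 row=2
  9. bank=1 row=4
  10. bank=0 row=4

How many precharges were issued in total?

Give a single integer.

Acc 1: bank0 row4 -> MISS (open row4); precharges=0
Acc 2: bank0 row1 -> MISS (open row1); precharges=1
Acc 3: bank1 row0 -> MISS (open row0); precharges=1
Acc 4: bank1 row2 -> MISS (open row2); precharges=2
Acc 5: bank0 row0 -> MISS (open row0); precharges=3
Acc 6: bank0 row2 -> MISS (open row2); precharges=4
Acc 7: bank0 row3 -> MISS (open row3); precharges=5
Acc 8: bank0 row2 -> MISS (open row2); precharges=6
Acc 9: bank1 row4 -> MISS (open row4); precharges=7
Acc 10: bank0 row4 -> MISS (open row4); precharges=8

Answer: 8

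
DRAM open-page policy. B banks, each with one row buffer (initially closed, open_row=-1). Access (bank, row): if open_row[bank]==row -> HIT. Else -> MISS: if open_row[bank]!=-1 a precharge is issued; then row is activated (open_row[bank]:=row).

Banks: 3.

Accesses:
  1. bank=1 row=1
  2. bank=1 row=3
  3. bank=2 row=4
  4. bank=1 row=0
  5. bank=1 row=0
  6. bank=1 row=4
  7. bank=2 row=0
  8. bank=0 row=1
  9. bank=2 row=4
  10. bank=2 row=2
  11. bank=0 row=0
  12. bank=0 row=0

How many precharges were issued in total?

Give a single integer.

Acc 1: bank1 row1 -> MISS (open row1); precharges=0
Acc 2: bank1 row3 -> MISS (open row3); precharges=1
Acc 3: bank2 row4 -> MISS (open row4); precharges=1
Acc 4: bank1 row0 -> MISS (open row0); precharges=2
Acc 5: bank1 row0 -> HIT
Acc 6: bank1 row4 -> MISS (open row4); precharges=3
Acc 7: bank2 row0 -> MISS (open row0); precharges=4
Acc 8: bank0 row1 -> MISS (open row1); precharges=4
Acc 9: bank2 row4 -> MISS (open row4); precharges=5
Acc 10: bank2 row2 -> MISS (open row2); precharges=6
Acc 11: bank0 row0 -> MISS (open row0); precharges=7
Acc 12: bank0 row0 -> HIT

Answer: 7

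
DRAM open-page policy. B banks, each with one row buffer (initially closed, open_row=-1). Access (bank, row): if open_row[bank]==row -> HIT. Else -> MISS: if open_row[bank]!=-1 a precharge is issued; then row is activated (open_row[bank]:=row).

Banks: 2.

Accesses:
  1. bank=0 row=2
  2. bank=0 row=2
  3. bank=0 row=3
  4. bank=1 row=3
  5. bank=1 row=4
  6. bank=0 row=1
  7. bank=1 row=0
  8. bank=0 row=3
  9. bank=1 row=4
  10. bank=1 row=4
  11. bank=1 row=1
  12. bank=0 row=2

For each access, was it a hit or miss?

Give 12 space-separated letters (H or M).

Acc 1: bank0 row2 -> MISS (open row2); precharges=0
Acc 2: bank0 row2 -> HIT
Acc 3: bank0 row3 -> MISS (open row3); precharges=1
Acc 4: bank1 row3 -> MISS (open row3); precharges=1
Acc 5: bank1 row4 -> MISS (open row4); precharges=2
Acc 6: bank0 row1 -> MISS (open row1); precharges=3
Acc 7: bank1 row0 -> MISS (open row0); precharges=4
Acc 8: bank0 row3 -> MISS (open row3); precharges=5
Acc 9: bank1 row4 -> MISS (open row4); precharges=6
Acc 10: bank1 row4 -> HIT
Acc 11: bank1 row1 -> MISS (open row1); precharges=7
Acc 12: bank0 row2 -> MISS (open row2); precharges=8

Answer: M H M M M M M M M H M M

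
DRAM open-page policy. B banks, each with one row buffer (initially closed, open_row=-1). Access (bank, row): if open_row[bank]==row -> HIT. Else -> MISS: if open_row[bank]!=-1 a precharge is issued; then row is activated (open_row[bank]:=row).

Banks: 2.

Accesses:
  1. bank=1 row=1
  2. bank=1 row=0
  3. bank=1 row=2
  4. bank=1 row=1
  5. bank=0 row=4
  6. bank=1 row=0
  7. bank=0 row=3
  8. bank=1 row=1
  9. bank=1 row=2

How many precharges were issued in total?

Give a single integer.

Answer: 7

Derivation:
Acc 1: bank1 row1 -> MISS (open row1); precharges=0
Acc 2: bank1 row0 -> MISS (open row0); precharges=1
Acc 3: bank1 row2 -> MISS (open row2); precharges=2
Acc 4: bank1 row1 -> MISS (open row1); precharges=3
Acc 5: bank0 row4 -> MISS (open row4); precharges=3
Acc 6: bank1 row0 -> MISS (open row0); precharges=4
Acc 7: bank0 row3 -> MISS (open row3); precharges=5
Acc 8: bank1 row1 -> MISS (open row1); precharges=6
Acc 9: bank1 row2 -> MISS (open row2); precharges=7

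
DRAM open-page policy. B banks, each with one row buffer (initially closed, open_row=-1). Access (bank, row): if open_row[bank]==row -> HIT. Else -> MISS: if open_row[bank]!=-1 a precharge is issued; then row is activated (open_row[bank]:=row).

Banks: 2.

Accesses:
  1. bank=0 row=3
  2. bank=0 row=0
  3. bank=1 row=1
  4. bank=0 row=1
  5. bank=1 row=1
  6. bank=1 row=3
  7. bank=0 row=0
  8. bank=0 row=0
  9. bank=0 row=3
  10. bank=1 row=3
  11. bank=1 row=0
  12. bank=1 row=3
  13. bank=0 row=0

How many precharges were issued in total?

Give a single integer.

Answer: 8

Derivation:
Acc 1: bank0 row3 -> MISS (open row3); precharges=0
Acc 2: bank0 row0 -> MISS (open row0); precharges=1
Acc 3: bank1 row1 -> MISS (open row1); precharges=1
Acc 4: bank0 row1 -> MISS (open row1); precharges=2
Acc 5: bank1 row1 -> HIT
Acc 6: bank1 row3 -> MISS (open row3); precharges=3
Acc 7: bank0 row0 -> MISS (open row0); precharges=4
Acc 8: bank0 row0 -> HIT
Acc 9: bank0 row3 -> MISS (open row3); precharges=5
Acc 10: bank1 row3 -> HIT
Acc 11: bank1 row0 -> MISS (open row0); precharges=6
Acc 12: bank1 row3 -> MISS (open row3); precharges=7
Acc 13: bank0 row0 -> MISS (open row0); precharges=8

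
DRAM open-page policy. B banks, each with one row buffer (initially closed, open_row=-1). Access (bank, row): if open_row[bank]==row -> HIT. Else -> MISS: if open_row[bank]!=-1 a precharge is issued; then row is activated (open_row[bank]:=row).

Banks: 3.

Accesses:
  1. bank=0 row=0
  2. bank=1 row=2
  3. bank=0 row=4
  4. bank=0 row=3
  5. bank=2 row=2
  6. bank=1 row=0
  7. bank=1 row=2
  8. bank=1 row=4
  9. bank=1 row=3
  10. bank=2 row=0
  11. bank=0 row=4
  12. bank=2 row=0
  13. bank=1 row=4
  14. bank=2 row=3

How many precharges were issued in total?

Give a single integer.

Acc 1: bank0 row0 -> MISS (open row0); precharges=0
Acc 2: bank1 row2 -> MISS (open row2); precharges=0
Acc 3: bank0 row4 -> MISS (open row4); precharges=1
Acc 4: bank0 row3 -> MISS (open row3); precharges=2
Acc 5: bank2 row2 -> MISS (open row2); precharges=2
Acc 6: bank1 row0 -> MISS (open row0); precharges=3
Acc 7: bank1 row2 -> MISS (open row2); precharges=4
Acc 8: bank1 row4 -> MISS (open row4); precharges=5
Acc 9: bank1 row3 -> MISS (open row3); precharges=6
Acc 10: bank2 row0 -> MISS (open row0); precharges=7
Acc 11: bank0 row4 -> MISS (open row4); precharges=8
Acc 12: bank2 row0 -> HIT
Acc 13: bank1 row4 -> MISS (open row4); precharges=9
Acc 14: bank2 row3 -> MISS (open row3); precharges=10

Answer: 10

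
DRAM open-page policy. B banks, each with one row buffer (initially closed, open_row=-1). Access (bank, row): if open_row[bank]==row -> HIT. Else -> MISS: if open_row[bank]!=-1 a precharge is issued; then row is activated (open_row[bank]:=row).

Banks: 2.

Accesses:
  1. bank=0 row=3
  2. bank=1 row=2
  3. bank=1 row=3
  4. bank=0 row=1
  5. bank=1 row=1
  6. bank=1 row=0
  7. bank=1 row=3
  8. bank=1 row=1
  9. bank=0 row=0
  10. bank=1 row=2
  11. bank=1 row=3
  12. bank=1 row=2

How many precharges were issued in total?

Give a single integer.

Acc 1: bank0 row3 -> MISS (open row3); precharges=0
Acc 2: bank1 row2 -> MISS (open row2); precharges=0
Acc 3: bank1 row3 -> MISS (open row3); precharges=1
Acc 4: bank0 row1 -> MISS (open row1); precharges=2
Acc 5: bank1 row1 -> MISS (open row1); precharges=3
Acc 6: bank1 row0 -> MISS (open row0); precharges=4
Acc 7: bank1 row3 -> MISS (open row3); precharges=5
Acc 8: bank1 row1 -> MISS (open row1); precharges=6
Acc 9: bank0 row0 -> MISS (open row0); precharges=7
Acc 10: bank1 row2 -> MISS (open row2); precharges=8
Acc 11: bank1 row3 -> MISS (open row3); precharges=9
Acc 12: bank1 row2 -> MISS (open row2); precharges=10

Answer: 10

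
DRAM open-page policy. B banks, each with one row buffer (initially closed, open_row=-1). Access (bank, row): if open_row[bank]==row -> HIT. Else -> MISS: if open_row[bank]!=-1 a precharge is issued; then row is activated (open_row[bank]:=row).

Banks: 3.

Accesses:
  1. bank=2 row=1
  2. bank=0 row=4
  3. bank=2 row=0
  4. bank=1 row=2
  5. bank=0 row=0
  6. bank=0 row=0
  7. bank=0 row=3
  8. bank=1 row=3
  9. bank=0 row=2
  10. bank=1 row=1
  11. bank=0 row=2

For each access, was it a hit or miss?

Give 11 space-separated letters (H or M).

Acc 1: bank2 row1 -> MISS (open row1); precharges=0
Acc 2: bank0 row4 -> MISS (open row4); precharges=0
Acc 3: bank2 row0 -> MISS (open row0); precharges=1
Acc 4: bank1 row2 -> MISS (open row2); precharges=1
Acc 5: bank0 row0 -> MISS (open row0); precharges=2
Acc 6: bank0 row0 -> HIT
Acc 7: bank0 row3 -> MISS (open row3); precharges=3
Acc 8: bank1 row3 -> MISS (open row3); precharges=4
Acc 9: bank0 row2 -> MISS (open row2); precharges=5
Acc 10: bank1 row1 -> MISS (open row1); precharges=6
Acc 11: bank0 row2 -> HIT

Answer: M M M M M H M M M M H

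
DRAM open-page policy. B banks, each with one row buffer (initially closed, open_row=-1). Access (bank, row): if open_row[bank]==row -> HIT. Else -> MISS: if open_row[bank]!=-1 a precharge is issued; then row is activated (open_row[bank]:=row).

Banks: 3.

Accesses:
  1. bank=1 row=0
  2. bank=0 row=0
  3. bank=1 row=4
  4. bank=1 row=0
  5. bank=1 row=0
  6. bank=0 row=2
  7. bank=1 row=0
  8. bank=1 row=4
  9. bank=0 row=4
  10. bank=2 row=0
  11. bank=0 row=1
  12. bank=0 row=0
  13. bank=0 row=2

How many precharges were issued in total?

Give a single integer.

Acc 1: bank1 row0 -> MISS (open row0); precharges=0
Acc 2: bank0 row0 -> MISS (open row0); precharges=0
Acc 3: bank1 row4 -> MISS (open row4); precharges=1
Acc 4: bank1 row0 -> MISS (open row0); precharges=2
Acc 5: bank1 row0 -> HIT
Acc 6: bank0 row2 -> MISS (open row2); precharges=3
Acc 7: bank1 row0 -> HIT
Acc 8: bank1 row4 -> MISS (open row4); precharges=4
Acc 9: bank0 row4 -> MISS (open row4); precharges=5
Acc 10: bank2 row0 -> MISS (open row0); precharges=5
Acc 11: bank0 row1 -> MISS (open row1); precharges=6
Acc 12: bank0 row0 -> MISS (open row0); precharges=7
Acc 13: bank0 row2 -> MISS (open row2); precharges=8

Answer: 8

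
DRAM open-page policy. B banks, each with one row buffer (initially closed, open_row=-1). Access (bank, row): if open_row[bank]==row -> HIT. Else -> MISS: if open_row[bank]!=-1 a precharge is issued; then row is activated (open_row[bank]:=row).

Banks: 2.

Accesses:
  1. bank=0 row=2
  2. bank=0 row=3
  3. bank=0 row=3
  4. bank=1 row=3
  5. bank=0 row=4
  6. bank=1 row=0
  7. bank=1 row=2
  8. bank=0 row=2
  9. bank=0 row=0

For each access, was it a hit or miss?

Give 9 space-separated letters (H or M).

Answer: M M H M M M M M M

Derivation:
Acc 1: bank0 row2 -> MISS (open row2); precharges=0
Acc 2: bank0 row3 -> MISS (open row3); precharges=1
Acc 3: bank0 row3 -> HIT
Acc 4: bank1 row3 -> MISS (open row3); precharges=1
Acc 5: bank0 row4 -> MISS (open row4); precharges=2
Acc 6: bank1 row0 -> MISS (open row0); precharges=3
Acc 7: bank1 row2 -> MISS (open row2); precharges=4
Acc 8: bank0 row2 -> MISS (open row2); precharges=5
Acc 9: bank0 row0 -> MISS (open row0); precharges=6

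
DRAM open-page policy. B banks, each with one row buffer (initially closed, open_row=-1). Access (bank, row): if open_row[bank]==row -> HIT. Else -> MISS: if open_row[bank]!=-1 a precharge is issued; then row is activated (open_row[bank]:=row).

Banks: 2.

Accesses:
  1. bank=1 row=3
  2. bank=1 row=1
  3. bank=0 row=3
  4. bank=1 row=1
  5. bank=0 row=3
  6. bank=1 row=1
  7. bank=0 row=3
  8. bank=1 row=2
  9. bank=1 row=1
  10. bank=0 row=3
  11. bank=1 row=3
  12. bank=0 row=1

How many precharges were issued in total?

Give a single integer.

Acc 1: bank1 row3 -> MISS (open row3); precharges=0
Acc 2: bank1 row1 -> MISS (open row1); precharges=1
Acc 3: bank0 row3 -> MISS (open row3); precharges=1
Acc 4: bank1 row1 -> HIT
Acc 5: bank0 row3 -> HIT
Acc 6: bank1 row1 -> HIT
Acc 7: bank0 row3 -> HIT
Acc 8: bank1 row2 -> MISS (open row2); precharges=2
Acc 9: bank1 row1 -> MISS (open row1); precharges=3
Acc 10: bank0 row3 -> HIT
Acc 11: bank1 row3 -> MISS (open row3); precharges=4
Acc 12: bank0 row1 -> MISS (open row1); precharges=5

Answer: 5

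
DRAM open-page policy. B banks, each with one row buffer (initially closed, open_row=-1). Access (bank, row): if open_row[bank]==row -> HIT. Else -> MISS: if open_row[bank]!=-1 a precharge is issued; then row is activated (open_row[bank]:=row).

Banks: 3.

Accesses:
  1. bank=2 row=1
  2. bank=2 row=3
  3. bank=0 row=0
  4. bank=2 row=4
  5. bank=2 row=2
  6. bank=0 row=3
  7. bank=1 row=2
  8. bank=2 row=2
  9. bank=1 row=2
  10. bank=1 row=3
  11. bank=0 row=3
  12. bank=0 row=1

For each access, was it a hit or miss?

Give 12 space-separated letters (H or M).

Answer: M M M M M M M H H M H M

Derivation:
Acc 1: bank2 row1 -> MISS (open row1); precharges=0
Acc 2: bank2 row3 -> MISS (open row3); precharges=1
Acc 3: bank0 row0 -> MISS (open row0); precharges=1
Acc 4: bank2 row4 -> MISS (open row4); precharges=2
Acc 5: bank2 row2 -> MISS (open row2); precharges=3
Acc 6: bank0 row3 -> MISS (open row3); precharges=4
Acc 7: bank1 row2 -> MISS (open row2); precharges=4
Acc 8: bank2 row2 -> HIT
Acc 9: bank1 row2 -> HIT
Acc 10: bank1 row3 -> MISS (open row3); precharges=5
Acc 11: bank0 row3 -> HIT
Acc 12: bank0 row1 -> MISS (open row1); precharges=6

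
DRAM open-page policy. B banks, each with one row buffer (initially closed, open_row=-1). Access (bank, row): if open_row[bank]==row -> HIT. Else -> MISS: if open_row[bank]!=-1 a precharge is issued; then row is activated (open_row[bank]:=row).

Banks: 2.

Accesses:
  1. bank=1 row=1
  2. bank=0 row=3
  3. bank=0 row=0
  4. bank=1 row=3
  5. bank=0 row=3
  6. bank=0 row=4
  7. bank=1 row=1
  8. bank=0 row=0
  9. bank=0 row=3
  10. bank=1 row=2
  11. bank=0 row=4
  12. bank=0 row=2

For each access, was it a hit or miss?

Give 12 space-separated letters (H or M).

Acc 1: bank1 row1 -> MISS (open row1); precharges=0
Acc 2: bank0 row3 -> MISS (open row3); precharges=0
Acc 3: bank0 row0 -> MISS (open row0); precharges=1
Acc 4: bank1 row3 -> MISS (open row3); precharges=2
Acc 5: bank0 row3 -> MISS (open row3); precharges=3
Acc 6: bank0 row4 -> MISS (open row4); precharges=4
Acc 7: bank1 row1 -> MISS (open row1); precharges=5
Acc 8: bank0 row0 -> MISS (open row0); precharges=6
Acc 9: bank0 row3 -> MISS (open row3); precharges=7
Acc 10: bank1 row2 -> MISS (open row2); precharges=8
Acc 11: bank0 row4 -> MISS (open row4); precharges=9
Acc 12: bank0 row2 -> MISS (open row2); precharges=10

Answer: M M M M M M M M M M M M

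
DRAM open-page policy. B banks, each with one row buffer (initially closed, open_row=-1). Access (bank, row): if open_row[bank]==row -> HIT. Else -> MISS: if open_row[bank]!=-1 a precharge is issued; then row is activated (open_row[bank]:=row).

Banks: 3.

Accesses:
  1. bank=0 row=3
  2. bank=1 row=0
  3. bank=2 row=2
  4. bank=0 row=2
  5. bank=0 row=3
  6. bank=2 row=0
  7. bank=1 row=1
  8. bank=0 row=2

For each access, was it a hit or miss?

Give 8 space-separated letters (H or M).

Acc 1: bank0 row3 -> MISS (open row3); precharges=0
Acc 2: bank1 row0 -> MISS (open row0); precharges=0
Acc 3: bank2 row2 -> MISS (open row2); precharges=0
Acc 4: bank0 row2 -> MISS (open row2); precharges=1
Acc 5: bank0 row3 -> MISS (open row3); precharges=2
Acc 6: bank2 row0 -> MISS (open row0); precharges=3
Acc 7: bank1 row1 -> MISS (open row1); precharges=4
Acc 8: bank0 row2 -> MISS (open row2); precharges=5

Answer: M M M M M M M M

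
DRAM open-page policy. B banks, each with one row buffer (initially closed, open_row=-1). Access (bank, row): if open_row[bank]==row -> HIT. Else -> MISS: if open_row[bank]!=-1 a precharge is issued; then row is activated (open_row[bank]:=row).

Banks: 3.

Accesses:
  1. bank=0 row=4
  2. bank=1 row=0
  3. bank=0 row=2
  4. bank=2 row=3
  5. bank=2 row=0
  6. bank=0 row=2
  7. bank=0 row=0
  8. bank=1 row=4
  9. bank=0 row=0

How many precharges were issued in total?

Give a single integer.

Acc 1: bank0 row4 -> MISS (open row4); precharges=0
Acc 2: bank1 row0 -> MISS (open row0); precharges=0
Acc 3: bank0 row2 -> MISS (open row2); precharges=1
Acc 4: bank2 row3 -> MISS (open row3); precharges=1
Acc 5: bank2 row0 -> MISS (open row0); precharges=2
Acc 6: bank0 row2 -> HIT
Acc 7: bank0 row0 -> MISS (open row0); precharges=3
Acc 8: bank1 row4 -> MISS (open row4); precharges=4
Acc 9: bank0 row0 -> HIT

Answer: 4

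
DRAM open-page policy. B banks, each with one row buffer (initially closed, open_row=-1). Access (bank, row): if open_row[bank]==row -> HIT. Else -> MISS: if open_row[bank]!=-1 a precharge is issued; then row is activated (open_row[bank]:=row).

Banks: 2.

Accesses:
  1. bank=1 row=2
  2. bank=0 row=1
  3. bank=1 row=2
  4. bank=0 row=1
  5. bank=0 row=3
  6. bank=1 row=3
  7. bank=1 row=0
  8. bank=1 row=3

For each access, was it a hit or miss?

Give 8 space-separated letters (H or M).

Answer: M M H H M M M M

Derivation:
Acc 1: bank1 row2 -> MISS (open row2); precharges=0
Acc 2: bank0 row1 -> MISS (open row1); precharges=0
Acc 3: bank1 row2 -> HIT
Acc 4: bank0 row1 -> HIT
Acc 5: bank0 row3 -> MISS (open row3); precharges=1
Acc 6: bank1 row3 -> MISS (open row3); precharges=2
Acc 7: bank1 row0 -> MISS (open row0); precharges=3
Acc 8: bank1 row3 -> MISS (open row3); precharges=4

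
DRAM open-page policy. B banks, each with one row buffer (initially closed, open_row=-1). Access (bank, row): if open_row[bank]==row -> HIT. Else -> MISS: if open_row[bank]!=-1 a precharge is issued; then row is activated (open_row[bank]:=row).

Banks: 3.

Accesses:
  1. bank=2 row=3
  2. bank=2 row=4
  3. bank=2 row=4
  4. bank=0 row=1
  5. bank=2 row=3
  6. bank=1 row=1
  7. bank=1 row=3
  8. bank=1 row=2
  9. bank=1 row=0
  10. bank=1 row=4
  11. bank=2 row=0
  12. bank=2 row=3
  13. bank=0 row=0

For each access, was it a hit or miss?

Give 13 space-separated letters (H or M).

Acc 1: bank2 row3 -> MISS (open row3); precharges=0
Acc 2: bank2 row4 -> MISS (open row4); precharges=1
Acc 3: bank2 row4 -> HIT
Acc 4: bank0 row1 -> MISS (open row1); precharges=1
Acc 5: bank2 row3 -> MISS (open row3); precharges=2
Acc 6: bank1 row1 -> MISS (open row1); precharges=2
Acc 7: bank1 row3 -> MISS (open row3); precharges=3
Acc 8: bank1 row2 -> MISS (open row2); precharges=4
Acc 9: bank1 row0 -> MISS (open row0); precharges=5
Acc 10: bank1 row4 -> MISS (open row4); precharges=6
Acc 11: bank2 row0 -> MISS (open row0); precharges=7
Acc 12: bank2 row3 -> MISS (open row3); precharges=8
Acc 13: bank0 row0 -> MISS (open row0); precharges=9

Answer: M M H M M M M M M M M M M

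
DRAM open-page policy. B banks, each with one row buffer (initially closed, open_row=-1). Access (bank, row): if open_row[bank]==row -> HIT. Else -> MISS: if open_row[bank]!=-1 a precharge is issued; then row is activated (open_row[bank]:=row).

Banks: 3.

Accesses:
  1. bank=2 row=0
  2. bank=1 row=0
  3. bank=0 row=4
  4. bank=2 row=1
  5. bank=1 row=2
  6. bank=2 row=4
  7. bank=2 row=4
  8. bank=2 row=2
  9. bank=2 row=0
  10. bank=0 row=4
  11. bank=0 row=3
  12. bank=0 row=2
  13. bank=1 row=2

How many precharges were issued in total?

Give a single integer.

Acc 1: bank2 row0 -> MISS (open row0); precharges=0
Acc 2: bank1 row0 -> MISS (open row0); precharges=0
Acc 3: bank0 row4 -> MISS (open row4); precharges=0
Acc 4: bank2 row1 -> MISS (open row1); precharges=1
Acc 5: bank1 row2 -> MISS (open row2); precharges=2
Acc 6: bank2 row4 -> MISS (open row4); precharges=3
Acc 7: bank2 row4 -> HIT
Acc 8: bank2 row2 -> MISS (open row2); precharges=4
Acc 9: bank2 row0 -> MISS (open row0); precharges=5
Acc 10: bank0 row4 -> HIT
Acc 11: bank0 row3 -> MISS (open row3); precharges=6
Acc 12: bank0 row2 -> MISS (open row2); precharges=7
Acc 13: bank1 row2 -> HIT

Answer: 7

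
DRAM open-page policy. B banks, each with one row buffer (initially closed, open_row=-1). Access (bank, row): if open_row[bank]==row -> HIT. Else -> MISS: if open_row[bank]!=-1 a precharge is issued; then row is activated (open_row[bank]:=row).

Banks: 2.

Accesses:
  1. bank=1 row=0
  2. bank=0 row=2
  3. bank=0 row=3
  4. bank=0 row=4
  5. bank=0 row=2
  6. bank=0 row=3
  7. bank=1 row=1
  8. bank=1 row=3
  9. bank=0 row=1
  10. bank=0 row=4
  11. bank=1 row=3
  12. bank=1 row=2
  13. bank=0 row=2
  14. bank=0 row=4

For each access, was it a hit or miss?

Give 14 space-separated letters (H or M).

Answer: M M M M M M M M M M H M M M

Derivation:
Acc 1: bank1 row0 -> MISS (open row0); precharges=0
Acc 2: bank0 row2 -> MISS (open row2); precharges=0
Acc 3: bank0 row3 -> MISS (open row3); precharges=1
Acc 4: bank0 row4 -> MISS (open row4); precharges=2
Acc 5: bank0 row2 -> MISS (open row2); precharges=3
Acc 6: bank0 row3 -> MISS (open row3); precharges=4
Acc 7: bank1 row1 -> MISS (open row1); precharges=5
Acc 8: bank1 row3 -> MISS (open row3); precharges=6
Acc 9: bank0 row1 -> MISS (open row1); precharges=7
Acc 10: bank0 row4 -> MISS (open row4); precharges=8
Acc 11: bank1 row3 -> HIT
Acc 12: bank1 row2 -> MISS (open row2); precharges=9
Acc 13: bank0 row2 -> MISS (open row2); precharges=10
Acc 14: bank0 row4 -> MISS (open row4); precharges=11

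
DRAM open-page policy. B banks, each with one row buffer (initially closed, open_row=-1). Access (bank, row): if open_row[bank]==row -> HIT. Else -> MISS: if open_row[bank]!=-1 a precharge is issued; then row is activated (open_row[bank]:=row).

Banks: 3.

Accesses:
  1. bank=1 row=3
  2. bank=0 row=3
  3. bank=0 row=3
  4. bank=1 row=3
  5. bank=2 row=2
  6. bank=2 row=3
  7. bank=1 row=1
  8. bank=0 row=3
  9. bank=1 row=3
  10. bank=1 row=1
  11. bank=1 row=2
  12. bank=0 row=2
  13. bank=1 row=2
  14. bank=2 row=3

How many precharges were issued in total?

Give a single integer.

Acc 1: bank1 row3 -> MISS (open row3); precharges=0
Acc 2: bank0 row3 -> MISS (open row3); precharges=0
Acc 3: bank0 row3 -> HIT
Acc 4: bank1 row3 -> HIT
Acc 5: bank2 row2 -> MISS (open row2); precharges=0
Acc 6: bank2 row3 -> MISS (open row3); precharges=1
Acc 7: bank1 row1 -> MISS (open row1); precharges=2
Acc 8: bank0 row3 -> HIT
Acc 9: bank1 row3 -> MISS (open row3); precharges=3
Acc 10: bank1 row1 -> MISS (open row1); precharges=4
Acc 11: bank1 row2 -> MISS (open row2); precharges=5
Acc 12: bank0 row2 -> MISS (open row2); precharges=6
Acc 13: bank1 row2 -> HIT
Acc 14: bank2 row3 -> HIT

Answer: 6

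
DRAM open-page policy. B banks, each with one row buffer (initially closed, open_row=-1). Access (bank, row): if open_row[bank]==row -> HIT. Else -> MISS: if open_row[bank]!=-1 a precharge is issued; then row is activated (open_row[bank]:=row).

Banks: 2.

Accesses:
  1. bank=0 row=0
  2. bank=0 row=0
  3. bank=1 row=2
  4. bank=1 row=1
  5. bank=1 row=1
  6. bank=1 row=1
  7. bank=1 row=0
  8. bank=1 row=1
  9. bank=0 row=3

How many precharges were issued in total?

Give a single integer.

Answer: 4

Derivation:
Acc 1: bank0 row0 -> MISS (open row0); precharges=0
Acc 2: bank0 row0 -> HIT
Acc 3: bank1 row2 -> MISS (open row2); precharges=0
Acc 4: bank1 row1 -> MISS (open row1); precharges=1
Acc 5: bank1 row1 -> HIT
Acc 6: bank1 row1 -> HIT
Acc 7: bank1 row0 -> MISS (open row0); precharges=2
Acc 8: bank1 row1 -> MISS (open row1); precharges=3
Acc 9: bank0 row3 -> MISS (open row3); precharges=4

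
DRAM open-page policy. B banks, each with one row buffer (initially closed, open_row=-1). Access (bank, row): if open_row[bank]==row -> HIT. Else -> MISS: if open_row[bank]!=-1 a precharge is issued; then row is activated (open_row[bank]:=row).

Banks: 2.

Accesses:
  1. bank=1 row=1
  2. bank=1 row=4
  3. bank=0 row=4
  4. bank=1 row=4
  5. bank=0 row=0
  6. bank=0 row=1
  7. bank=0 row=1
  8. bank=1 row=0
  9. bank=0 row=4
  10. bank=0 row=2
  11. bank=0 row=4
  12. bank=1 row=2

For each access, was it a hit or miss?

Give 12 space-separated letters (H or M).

Acc 1: bank1 row1 -> MISS (open row1); precharges=0
Acc 2: bank1 row4 -> MISS (open row4); precharges=1
Acc 3: bank0 row4 -> MISS (open row4); precharges=1
Acc 4: bank1 row4 -> HIT
Acc 5: bank0 row0 -> MISS (open row0); precharges=2
Acc 6: bank0 row1 -> MISS (open row1); precharges=3
Acc 7: bank0 row1 -> HIT
Acc 8: bank1 row0 -> MISS (open row0); precharges=4
Acc 9: bank0 row4 -> MISS (open row4); precharges=5
Acc 10: bank0 row2 -> MISS (open row2); precharges=6
Acc 11: bank0 row4 -> MISS (open row4); precharges=7
Acc 12: bank1 row2 -> MISS (open row2); precharges=8

Answer: M M M H M M H M M M M M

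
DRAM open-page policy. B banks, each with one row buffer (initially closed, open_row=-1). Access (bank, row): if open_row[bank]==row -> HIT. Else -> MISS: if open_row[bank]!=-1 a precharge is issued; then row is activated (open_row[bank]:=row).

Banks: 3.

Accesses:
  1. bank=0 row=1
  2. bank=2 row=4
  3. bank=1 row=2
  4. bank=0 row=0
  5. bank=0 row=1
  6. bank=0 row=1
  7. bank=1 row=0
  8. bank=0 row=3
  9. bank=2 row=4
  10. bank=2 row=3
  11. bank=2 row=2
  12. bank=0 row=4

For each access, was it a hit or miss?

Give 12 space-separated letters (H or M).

Acc 1: bank0 row1 -> MISS (open row1); precharges=0
Acc 2: bank2 row4 -> MISS (open row4); precharges=0
Acc 3: bank1 row2 -> MISS (open row2); precharges=0
Acc 4: bank0 row0 -> MISS (open row0); precharges=1
Acc 5: bank0 row1 -> MISS (open row1); precharges=2
Acc 6: bank0 row1 -> HIT
Acc 7: bank1 row0 -> MISS (open row0); precharges=3
Acc 8: bank0 row3 -> MISS (open row3); precharges=4
Acc 9: bank2 row4 -> HIT
Acc 10: bank2 row3 -> MISS (open row3); precharges=5
Acc 11: bank2 row2 -> MISS (open row2); precharges=6
Acc 12: bank0 row4 -> MISS (open row4); precharges=7

Answer: M M M M M H M M H M M M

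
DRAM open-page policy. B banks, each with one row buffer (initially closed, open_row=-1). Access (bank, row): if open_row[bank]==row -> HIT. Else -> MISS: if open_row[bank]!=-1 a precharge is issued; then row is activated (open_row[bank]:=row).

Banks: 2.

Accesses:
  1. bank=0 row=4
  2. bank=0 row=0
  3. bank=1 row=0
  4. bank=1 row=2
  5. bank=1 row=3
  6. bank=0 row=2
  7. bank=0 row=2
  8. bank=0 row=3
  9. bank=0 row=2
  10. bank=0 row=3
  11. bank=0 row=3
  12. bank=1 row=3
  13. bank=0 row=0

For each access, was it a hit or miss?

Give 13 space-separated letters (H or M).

Answer: M M M M M M H M M M H H M

Derivation:
Acc 1: bank0 row4 -> MISS (open row4); precharges=0
Acc 2: bank0 row0 -> MISS (open row0); precharges=1
Acc 3: bank1 row0 -> MISS (open row0); precharges=1
Acc 4: bank1 row2 -> MISS (open row2); precharges=2
Acc 5: bank1 row3 -> MISS (open row3); precharges=3
Acc 6: bank0 row2 -> MISS (open row2); precharges=4
Acc 7: bank0 row2 -> HIT
Acc 8: bank0 row3 -> MISS (open row3); precharges=5
Acc 9: bank0 row2 -> MISS (open row2); precharges=6
Acc 10: bank0 row3 -> MISS (open row3); precharges=7
Acc 11: bank0 row3 -> HIT
Acc 12: bank1 row3 -> HIT
Acc 13: bank0 row0 -> MISS (open row0); precharges=8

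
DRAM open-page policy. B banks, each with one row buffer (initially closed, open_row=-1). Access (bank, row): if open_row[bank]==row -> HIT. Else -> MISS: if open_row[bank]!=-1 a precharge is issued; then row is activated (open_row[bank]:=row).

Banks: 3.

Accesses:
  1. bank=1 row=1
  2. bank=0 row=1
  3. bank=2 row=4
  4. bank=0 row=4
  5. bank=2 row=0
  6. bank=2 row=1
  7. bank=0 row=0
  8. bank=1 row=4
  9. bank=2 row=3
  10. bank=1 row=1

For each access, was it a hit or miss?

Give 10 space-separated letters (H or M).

Acc 1: bank1 row1 -> MISS (open row1); precharges=0
Acc 2: bank0 row1 -> MISS (open row1); precharges=0
Acc 3: bank2 row4 -> MISS (open row4); precharges=0
Acc 4: bank0 row4 -> MISS (open row4); precharges=1
Acc 5: bank2 row0 -> MISS (open row0); precharges=2
Acc 6: bank2 row1 -> MISS (open row1); precharges=3
Acc 7: bank0 row0 -> MISS (open row0); precharges=4
Acc 8: bank1 row4 -> MISS (open row4); precharges=5
Acc 9: bank2 row3 -> MISS (open row3); precharges=6
Acc 10: bank1 row1 -> MISS (open row1); precharges=7

Answer: M M M M M M M M M M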